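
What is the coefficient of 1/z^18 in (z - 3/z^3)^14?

19702683

General term: C(14,j)·(z)^j·(-3/z^3)^(14-j), with z-exponent 1j − 3(14−j) = 4j − 42.
Set 4j − 42 = -18: j = 6.
C(14,6) = 3003; 1^6 = 1; (-3)^8 = 6561.
Coefficient = 3003 · 1 · 6561 = 19702683.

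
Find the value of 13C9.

715

C(13,9) = C(13,4) by symmetry.
C(13,4) = (13·12·11·10) / 4! = 17160 / 24 = 715.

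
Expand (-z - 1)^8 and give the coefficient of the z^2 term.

28

The general term is C(8,j)·(-z)^j·(-1)^(8-j); the z^2 term has j = 2.
C(8,2) = 28.
Coefficient = C(8,2) = 28.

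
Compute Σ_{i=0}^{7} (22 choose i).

1 + 22 + 231 + 1540 + 7315 + 26334 + 74613 + 170544 = 280600.

280600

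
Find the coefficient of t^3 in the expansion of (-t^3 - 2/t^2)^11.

-29568

General term: C(11,j)·(-t^3)^j·(-2/t^2)^(11-j), with t-exponent 3j − 2(11−j) = 5j − 22.
Set 5j − 22 = 3: j = 5.
C(11,5) = 462; (-1)^5 = -1; (-2)^6 = 64.
Coefficient = 462 · (-1) · 64 = -29568.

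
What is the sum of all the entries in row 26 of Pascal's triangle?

67108864

Setting x = 1 in (1+x)^26 gives Σ C(26,k) = 2^26 = 67108864.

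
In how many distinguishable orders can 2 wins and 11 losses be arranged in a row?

78

Choose positions for the wins: C(13,2) = 78.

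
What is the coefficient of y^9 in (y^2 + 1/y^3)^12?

General term: C(12,j)·(y^2)^j·(1/y^3)^(12-j), with y-exponent 2j − 3(12−j) = 5j − 36.
Set 5j − 36 = 9: j = 9.
C(12,9) = 220; 1^9 = 1; 1^3 = 1.
Coefficient = 220 · 1 · 1 = 220.

220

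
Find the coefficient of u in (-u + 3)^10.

-196830

The general term is C(10,j)·(-u)^j·(3)^(10-j); the u^1 term has j = 1.
C(10,1) = 10.
Coefficient = C(10,1) · (-1)^1 · 3^9 = 10 · (-1) · 19683 = -196830.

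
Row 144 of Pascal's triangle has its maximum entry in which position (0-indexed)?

72

C(144,j) is maximized at j = 144/2 = 72.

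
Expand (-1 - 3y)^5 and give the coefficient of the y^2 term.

-90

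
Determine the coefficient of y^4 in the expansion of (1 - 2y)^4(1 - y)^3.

Coefficient of y^4 = Σ_{j} C(4,j)·(-2)^j·C(3,4-j)·(-1)^(4-j) for j from 1 to 4.
= 8 + 72 + 96 + 16 = 192.

192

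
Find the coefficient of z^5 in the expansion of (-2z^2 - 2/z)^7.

-4480

General term: C(7,j)·(-2z^2)^j·(-2/z)^(7-j), with z-exponent 2j − 1(7−j) = 3j − 7.
Set 3j − 7 = 5: j = 4.
C(7,4) = 35; (-2)^4 = 16; (-2)^3 = -8.
Coefficient = 35 · 16 · (-8) = -4480.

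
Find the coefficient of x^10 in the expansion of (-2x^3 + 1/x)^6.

240

General term: C(6,j)·(-2x^3)^j·(1/x)^(6-j), with x-exponent 3j − 1(6−j) = 4j − 6.
Set 4j − 6 = 10: j = 4.
C(6,4) = 15; (-2)^4 = 16; 1^2 = 1.
Coefficient = 15 · 16 · 1 = 240.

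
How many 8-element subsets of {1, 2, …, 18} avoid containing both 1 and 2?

All 8-subsets: C(18,8) = 43758. Those containing both fixed elements: C(16,6) = 8008.
43758 − 8008 = 35750.

35750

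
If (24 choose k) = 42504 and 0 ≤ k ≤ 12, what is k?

C(24,k) increases on 0 ≤ k ≤ 12. C(24,4) = 10626 and C(24,5) = 42504, so k = 5.

5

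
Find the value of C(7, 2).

C(7,2) = (7·6) / 2! = 42 / 2 = 21.

21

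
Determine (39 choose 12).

3910797436

C(39,12) = (39·38·37·36·35·34·33·32·31·30·29·28) / 12! = 1873278229119897600 / 479001600 = 3910797436.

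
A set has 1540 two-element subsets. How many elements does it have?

n(n−1)/2 = 1540 ⇒ n(n−1) = 3080. Since 56·55 = 3080, n = 56.

56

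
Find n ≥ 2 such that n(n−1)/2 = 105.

15

n(n−1)/2 = 105 ⇒ n(n−1) = 210. Since 15·14 = 210, n = 15.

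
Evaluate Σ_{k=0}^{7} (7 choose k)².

Σ C(7,k)² is the coefficient of x^7 in (1+x)^7(1+x)^7 = (1+x)^14, i.e. C(14,7) = 3432.

3432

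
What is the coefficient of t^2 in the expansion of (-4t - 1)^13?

-1248

The general term is C(13,j)·(-4t)^j·(-1)^(13-j); the t^2 term has j = 2.
C(13,2) = 78.
Coefficient = C(13,2) · (-4)^2 · (-1)^11 = 78 · 16 · (-1) = -1248.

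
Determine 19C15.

3876

C(19,15) = C(19,4) by symmetry.
C(19,4) = (19·18·17·16) / 4! = 93024 / 24 = 3876.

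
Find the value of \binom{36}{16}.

C(36,16) = (36·35·34·33·32·31·30·29·28·27·26·25·24·23·22·21) / 16! = 152901072685905223680000 / 20922789888000 = 7307872110.

7307872110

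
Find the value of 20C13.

77520

C(20,13) = C(20,7) by symmetry.
C(20,7) = (20·19·18·17·16·15·14) / 7! = 390700800 / 5040 = 77520.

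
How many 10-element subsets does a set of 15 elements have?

3003

C(15,10) = C(15,5) by symmetry.
C(15,5) = (15·14·13·12·11) / 5! = 360360 / 120 = 3003.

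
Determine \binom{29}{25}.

C(29,25) = C(29,4) by symmetry.
C(29,4) = (29·28·27·26) / 4! = 570024 / 24 = 23751.

23751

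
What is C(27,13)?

C(27,13) = (27·26·25·24·23·22·21·20·19·18·17·16·15) / 13! = 124903451312640000 / 6227020800 = 20058300.

20058300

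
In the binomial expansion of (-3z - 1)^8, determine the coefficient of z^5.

13608

The general term is C(8,j)·(-3z)^j·(-1)^(8-j); the z^5 term has j = 5.
C(8,5) = 56.
Coefficient = C(8,5) · (-3)^5 · (-1)^3 = 56 · (-243) · (-1) = 13608.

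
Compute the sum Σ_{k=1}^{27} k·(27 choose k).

1811939328

Since k·C(27,k) = 27·C(26,k−1), the sum is 27·2^26 = 27·67108864 = 1811939328.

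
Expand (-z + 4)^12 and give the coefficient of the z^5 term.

-12976128

The general term is C(12,j)·(-z)^j·(4)^(12-j); the z^5 term has j = 5.
C(12,5) = 792.
Coefficient = C(12,5) · (-1)^5 · 4^7 = 792 · (-1) · 16384 = -12976128.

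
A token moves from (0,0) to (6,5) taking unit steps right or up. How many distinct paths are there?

Each path is a sequence of 11 steps with 6 rights: C(11,6) = 462.

462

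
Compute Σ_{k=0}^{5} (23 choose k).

44552

1 + 23 + 253 + 1771 + 8855 + 33649 = 44552.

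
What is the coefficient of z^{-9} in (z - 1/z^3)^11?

General term: C(11,j)·(z)^j·(-1/z^3)^(11-j), with z-exponent 1j − 3(11−j) = 4j − 33.
Set 4j − 33 = -9: j = 6.
C(11,6) = 462; 1^6 = 1; (-1)^5 = -1.
Coefficient = 462 · 1 · (-1) = -462.

-462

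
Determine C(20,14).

38760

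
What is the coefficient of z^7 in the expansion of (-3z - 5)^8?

The general term is C(8,j)·(-3z)^j·(-5)^(8-j); the z^7 term has j = 7.
C(8,7) = 8.
Coefficient = C(8,7) · (-3)^7 · (-5)^1 = 8 · (-2187) · (-5) = 87480.

87480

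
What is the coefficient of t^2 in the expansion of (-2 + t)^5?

The general term is C(5,j)·(-2)^j·(t)^(5-j); the t^2 term has j = 3.
C(5,3) = 10.
Coefficient = C(5,3) · (-2)^3 = 10 · (-8) = -80.

-80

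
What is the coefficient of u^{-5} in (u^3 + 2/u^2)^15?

3075072

General term: C(15,j)·(u^3)^j·(2/u^2)^(15-j), with u-exponent 3j − 2(15−j) = 5j − 30.
Set 5j − 30 = -5: j = 5.
C(15,5) = 3003; 1^5 = 1; 2^10 = 1024.
Coefficient = 3003 · 1 · 1024 = 3075072.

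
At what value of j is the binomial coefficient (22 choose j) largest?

C(22,j) is maximized at j = 22/2 = 11.

11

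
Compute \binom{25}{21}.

12650

C(25,21) = C(25,4) by symmetry.
C(25,4) = (25·24·23·22) / 4! = 303600 / 24 = 12650.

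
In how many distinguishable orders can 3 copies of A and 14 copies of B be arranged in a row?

680

Choose positions for the A's: C(17,3) = 680.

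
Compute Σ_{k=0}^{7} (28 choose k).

1 + 28 + 378 + 3276 + 20475 + 98280 + 376740 + 1184040 = 1683218.

1683218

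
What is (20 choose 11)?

167960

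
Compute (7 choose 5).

21

C(7,5) = C(7,2) by symmetry.
C(7,2) = (7·6) / 2! = 42 / 2 = 21.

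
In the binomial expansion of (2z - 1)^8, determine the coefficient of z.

The general term is C(8,j)·(2z)^j·(-1)^(8-j); the z^1 term has j = 1.
C(8,1) = 8.
Coefficient = C(8,1) · 2^1 · (-1)^7 = 8 · 2 · (-1) = -16.

-16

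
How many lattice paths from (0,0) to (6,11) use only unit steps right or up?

12376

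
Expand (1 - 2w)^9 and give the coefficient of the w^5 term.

-4032

The general term is C(9,j)·(1)^j·(-2w)^(9-j); the w^5 term has j = 4.
C(9,4) = 126.
Coefficient = C(9,4) · (-2)^5 = 126 · (-32) = -4032.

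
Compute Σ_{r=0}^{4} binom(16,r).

1 + 16 + 120 + 560 + 1820 = 2517.

2517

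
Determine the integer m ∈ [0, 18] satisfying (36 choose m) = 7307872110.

C(36,m) increases on 0 ≤ m ≤ 18. C(36,15) = 5567902560 and C(36,16) = 7307872110, so m = 16.

16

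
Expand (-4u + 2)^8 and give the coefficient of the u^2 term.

28672

The general term is C(8,j)·(-4u)^j·(2)^(8-j); the u^2 term has j = 2.
C(8,2) = 28.
Coefficient = C(8,2) · (-4)^2 · 2^6 = 28 · 16 · 64 = 28672.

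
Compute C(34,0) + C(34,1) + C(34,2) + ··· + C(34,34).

The entries of row 34 sum to 2^34 = 17179869184.

17179869184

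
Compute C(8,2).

28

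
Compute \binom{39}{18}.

C(39,18) = (39·38·37·36·35·34·33·32·31·30·29·28·27·26·25·24·23·22) / 18! = 399246543793282239774720000 / 6402373705728000 = 62359143990.

62359143990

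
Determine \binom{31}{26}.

169911

C(31,26) = C(31,5) by symmetry.
C(31,5) = (31·30·29·28·27) / 5! = 20389320 / 120 = 169911.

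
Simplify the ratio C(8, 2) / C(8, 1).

C(n,k+1)/C(n,k) = (n−k)/(k+1) = (8−1)/(1+1) = 7/2.

7/2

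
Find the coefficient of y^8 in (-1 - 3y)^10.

295245

The general term is C(10,j)·(-1)^j·(-3y)^(10-j); the y^8 term has j = 2.
C(10,2) = 45.
Coefficient = C(10,2) · (-3)^8 = 45 · 6561 = 295245.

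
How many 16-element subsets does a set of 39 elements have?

37711260990

C(39,16) = (39·38·37·36·35·34·33·32·31·30·29·28·27·26·25·24) / 16! = 789024790105300869120000 / 20922789888000 = 37711260990.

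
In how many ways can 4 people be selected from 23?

This is C(23,4) = 8855.

8855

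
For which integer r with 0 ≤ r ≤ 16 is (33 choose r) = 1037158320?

C(33,r) increases on 0 ≤ r ≤ 16. C(33,14) = 818809200 and C(33,15) = 1037158320, so r = 15.

15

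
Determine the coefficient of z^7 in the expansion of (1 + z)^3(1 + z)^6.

36

(1 + z)^3(1 + z)^6 = (1 + z)^9, so the coefficient of z^7 is C(9,7)·1^7 = 36·1 = 36.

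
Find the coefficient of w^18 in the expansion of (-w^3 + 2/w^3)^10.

180

General term: C(10,j)·(-w^3)^j·(2/w^3)^(10-j), with w-exponent 3j − 3(10−j) = 6j − 30.
Set 6j − 30 = 18: j = 8.
C(10,8) = 45; (-1)^8 = 1; 2^2 = 4.
Coefficient = 45 · 1 · 4 = 180.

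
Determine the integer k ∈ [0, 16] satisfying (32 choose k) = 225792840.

C(32,k) increases on 0 ≤ k ≤ 16. C(32,11) = 129024480 and C(32,12) = 225792840, so k = 12.

12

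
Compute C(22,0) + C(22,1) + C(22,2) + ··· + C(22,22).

4194304

Setting x = 1 in (1+x)^22 gives Σ C(22,k) = 2^22 = 4194304.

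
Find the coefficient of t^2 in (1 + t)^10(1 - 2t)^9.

Coefficient of t^2 = Σ_{j} C(10,j)·1^j·C(9,2-j)·(-2)^(2-j) for j from 0 to 2.
= 144 + (-180) + 45 = 9.

9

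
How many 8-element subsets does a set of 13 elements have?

1287

C(13,8) = C(13,5) by symmetry.
C(13,5) = (13·12·11·10·9) / 5! = 154440 / 120 = 1287.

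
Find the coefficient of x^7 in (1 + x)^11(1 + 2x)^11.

2599542

Coefficient of x^7 = Σ_{j} C(11,j)·1^j·C(11,7-j)·2^(7-j) for j from 0 to 7.
= 42240 + 325248 + 813120 + 871200 + 435600 + 101640 + 10164 + 330 = 2599542.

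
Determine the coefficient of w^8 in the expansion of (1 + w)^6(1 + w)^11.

Coefficient of w^8 = Σ_{j} C(6,j)·C(11,8-j) for j from 0 to 6.
= 165 + 1980 + 6930 + 9240 + 4950 + 990 + 55 = 24310.

24310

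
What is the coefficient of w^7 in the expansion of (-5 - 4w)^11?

-3379200000

The general term is C(11,j)·(-5)^j·(-4w)^(11-j); the w^7 term has j = 4.
C(11,4) = 330.
Coefficient = C(11,4) · (-5)^4 · (-4)^7 = 330 · 625 · (-16384) = -3379200000.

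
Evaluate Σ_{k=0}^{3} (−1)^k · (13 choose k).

-220

The partial alternating sum Σ_{k=0}^{3} (−1)^k C(13,k) = (−1)^3 C(12,3) = -220.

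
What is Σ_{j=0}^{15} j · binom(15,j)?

245760

Differentiating (1+x)^15 and setting x=1: Σ j·C(15,j) = 15·2^14 = 245760.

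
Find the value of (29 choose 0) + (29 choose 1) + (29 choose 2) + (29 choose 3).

1 + 29 + 406 + 3654 = 4090.

4090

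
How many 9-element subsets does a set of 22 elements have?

497420

C(22,9) = (22·21·20·19·18·17·16·15·14) / 9! = 180503769600 / 362880 = 497420.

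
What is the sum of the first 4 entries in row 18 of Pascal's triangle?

1 + 18 + 153 + 816 = 988.

988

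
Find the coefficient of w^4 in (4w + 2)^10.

The general term is C(10,j)·(4w)^j·(2)^(10-j); the w^4 term has j = 4.
C(10,4) = 210.
Coefficient = C(10,4) · 4^4 · 2^6 = 210 · 256 · 64 = 3440640.

3440640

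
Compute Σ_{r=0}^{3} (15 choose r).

1 + 15 + 105 + 455 = 576.

576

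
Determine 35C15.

C(35,15) = (35·34·33·32·31·30·29·28·27·26·25·24·23·22·21) / 15! = 4247252019052922880000 / 1307674368000 = 3247943160.

3247943160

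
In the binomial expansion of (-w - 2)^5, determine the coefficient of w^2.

The general term is C(5,j)·(-w)^j·(-2)^(5-j); the w^2 term has j = 2.
C(5,2) = 10.
Coefficient = C(5,2) · (-2)^3 = 10 · (-8) = -80.

-80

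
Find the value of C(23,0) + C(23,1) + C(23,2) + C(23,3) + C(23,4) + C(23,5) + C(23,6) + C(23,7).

390656

1 + 23 + 253 + 1771 + 8855 + 33649 + 100947 + 245157 = 390656.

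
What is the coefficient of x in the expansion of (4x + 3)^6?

5832

The general term is C(6,j)·(4x)^j·(3)^(6-j); the x^1 term has j = 1.
C(6,1) = 6.
Coefficient = C(6,1) · 4^1 · 3^5 = 6 · 4 · 243 = 5832.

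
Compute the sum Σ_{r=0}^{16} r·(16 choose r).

524288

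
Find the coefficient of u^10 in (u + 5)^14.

The general term is C(14,j)·(u)^j·(5)^(14-j); the u^10 term has j = 10.
C(14,10) = 1001.
Coefficient = C(14,10) · 5^4 = 1001 · 625 = 625625.

625625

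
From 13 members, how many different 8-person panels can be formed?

This is C(13,8) = 1287.

1287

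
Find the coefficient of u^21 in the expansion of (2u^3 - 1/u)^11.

General term: C(11,j)·(2u^3)^j·(-1/u)^(11-j), with u-exponent 3j − 1(11−j) = 4j − 11.
Set 4j − 11 = 21: j = 8.
C(11,8) = 165; 2^8 = 256; (-1)^3 = -1.
Coefficient = 165 · 256 · (-1) = -42240.

-42240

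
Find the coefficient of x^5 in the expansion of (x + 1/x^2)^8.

General term: C(8,j)·(x)^j·(1/x^2)^(8-j), with x-exponent 1j − 2(8−j) = 3j − 16.
Set 3j − 16 = 5: j = 7.
C(8,7) = 8; 1^7 = 1; 1^1 = 1.
Coefficient = 8 · 1 · 1 = 8.

8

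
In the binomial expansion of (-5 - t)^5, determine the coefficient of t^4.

-25

The general term is C(5,j)·(-5)^j·(-t)^(5-j); the t^4 term has j = 1.
C(5,1) = 5.
Coefficient = C(5,1) · (-5)^1 = 5 · (-5) = -25.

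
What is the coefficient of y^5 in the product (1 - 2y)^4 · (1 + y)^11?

198

Coefficient of y^5 = Σ_{j} C(4,j)·(-2)^j·C(11,5-j)·1^(5-j) for j from 0 to 4.
= 462 + (-2640) + 3960 + (-1760) + 176 = 198.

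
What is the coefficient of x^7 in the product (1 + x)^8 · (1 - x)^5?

Coefficient of x^7 = Σ_{j} C(8,j)·1^j·C(5,7-j)·(-1)^(7-j) for j from 2 to 7.
= (-28) + 280 + (-700) + 560 + (-140) + 8 = -20.

-20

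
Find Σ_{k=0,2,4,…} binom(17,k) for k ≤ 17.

Even-k terms of row 17 sum to 2^16 = 65536.

65536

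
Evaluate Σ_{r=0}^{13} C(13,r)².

10400600

Σ C(13,r)² is the coefficient of x^13 in (1+x)^13(1+x)^13 = (1+x)^26, i.e. C(26,13) = 10400600.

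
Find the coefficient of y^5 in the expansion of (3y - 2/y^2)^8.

-34992

General term: C(8,j)·(3y)^j·(-2/y^2)^(8-j), with y-exponent 1j − 2(8−j) = 3j − 16.
Set 3j − 16 = 5: j = 7.
C(8,7) = 8; 3^7 = 2187; (-2)^1 = -2.
Coefficient = 8 · 2187 · (-2) = -34992.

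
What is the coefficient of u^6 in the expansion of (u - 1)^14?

The general term is C(14,j)·(u)^j·(-1)^(14-j); the u^6 term has j = 6.
C(14,6) = 3003.
Coefficient = C(14,6) = 3003.

3003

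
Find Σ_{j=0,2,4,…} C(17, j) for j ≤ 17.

65536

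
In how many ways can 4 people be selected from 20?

This is C(20,4) = 4845.

4845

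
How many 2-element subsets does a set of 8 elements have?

C(8,2) = (8·7) / 2! = 56 / 2 = 28.

28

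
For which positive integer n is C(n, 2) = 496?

n(n−1)/2 = 496 ⇒ n(n−1) = 992. Since 32·31 = 992, n = 32.

32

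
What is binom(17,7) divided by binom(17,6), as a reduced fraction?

11/7

C(n,k+1)/C(n,k) = (n−k)/(k+1) = (17−6)/(6+1) = 11/7.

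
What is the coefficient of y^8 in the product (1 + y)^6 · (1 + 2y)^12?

Coefficient of y^8 = Σ_{j} C(6,j)·1^j·C(12,8-j)·2^(8-j) for j from 0 to 6.
= 126720 + 608256 + 887040 + 506880 + 118800 + 10560 + 264 = 2258520.

2258520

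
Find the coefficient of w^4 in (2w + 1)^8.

1120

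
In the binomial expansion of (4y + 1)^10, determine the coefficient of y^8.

2949120

The general term is C(10,j)·(4y)^j·(1)^(10-j); the y^8 term has j = 8.
C(10,8) = 45.
Coefficient = C(10,8) · 4^8 = 45 · 65536 = 2949120.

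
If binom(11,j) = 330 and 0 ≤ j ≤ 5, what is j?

4

C(11,j) increases on 0 ≤ j ≤ 5. C(11,3) = 165 and C(11,4) = 330, so j = 4.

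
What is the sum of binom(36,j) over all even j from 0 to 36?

Even-j terms of row 36 sum to 2^35 = 34359738368.

34359738368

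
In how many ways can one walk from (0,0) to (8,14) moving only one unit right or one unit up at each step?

Each path is a sequence of 22 steps with 8 rights: C(22,8) = 319770.

319770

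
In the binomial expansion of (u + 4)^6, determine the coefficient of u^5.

The general term is C(6,j)·(u)^j·(4)^(6-j); the u^5 term has j = 5.
C(6,5) = 6.
Coefficient = C(6,5) · 4^1 = 6 · 4 = 24.

24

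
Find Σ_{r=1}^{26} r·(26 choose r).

Since r·C(26,r) = 26·C(25,r−1), the sum is 26·2^25 = 26·33554432 = 872415232.

872415232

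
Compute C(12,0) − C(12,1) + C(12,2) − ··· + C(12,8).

The partial alternating sum Σ_{k=0}^{8} (−1)^k C(12,k) = (−1)^8 C(11,8) = 165.

165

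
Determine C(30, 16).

C(30,16) = C(30,14) by symmetry.
C(30,14) = (30·29·28·27·26·25·24·23·22·21·20·19·18·17) / 14! = 12677700308232960000 / 87178291200 = 145422675.

145422675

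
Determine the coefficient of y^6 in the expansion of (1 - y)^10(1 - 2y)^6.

47818

Coefficient of y^6 = Σ_{j} C(10,j)·(-1)^j·C(6,6-j)·(-2)^(6-j) for j from 0 to 6.
= 64 + 1920 + 10800 + 19200 + 12600 + 3024 + 210 = 47818.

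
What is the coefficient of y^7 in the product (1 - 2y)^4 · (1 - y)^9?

Coefficient of y^7 = Σ_{j} C(4,j)·(-2)^j·C(9,7-j)·(-1)^(7-j) for j from 0 to 4.
= (-36) + (-672) + (-3024) + (-4032) + (-1344) = -9108.

-9108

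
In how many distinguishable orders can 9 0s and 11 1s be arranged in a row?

167960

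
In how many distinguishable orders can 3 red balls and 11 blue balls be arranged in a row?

364

Choose positions for the red balls: C(14,3) = 364.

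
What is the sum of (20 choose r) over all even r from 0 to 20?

524288

Even-r terms of row 20 sum to 2^19 = 524288.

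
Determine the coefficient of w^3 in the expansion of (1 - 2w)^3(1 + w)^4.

8

Coefficient of w^3 = Σ_{j} C(3,j)·(-2)^j·C(4,3-j)·1^(3-j) for j from 0 to 3.
= 4 + (-36) + 48 + (-8) = 8.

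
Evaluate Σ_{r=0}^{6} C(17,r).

1 + 17 + 136 + 680 + 2380 + 6188 + 12376 = 21778.

21778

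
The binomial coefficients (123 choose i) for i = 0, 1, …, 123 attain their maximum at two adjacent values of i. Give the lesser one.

61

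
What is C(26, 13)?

10400600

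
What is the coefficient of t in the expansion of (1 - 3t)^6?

-18

The general term is C(6,j)·(1)^j·(-3t)^(6-j); the t^1 term has j = 5.
C(6,5) = 6.
Coefficient = C(6,5) · (-3)^1 = 6 · (-3) = -18.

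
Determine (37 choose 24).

C(37,24) = C(37,13) by symmetry.
C(37,13) = (37·36·35·34·33·32·31·30·29·28·27·26·25) / 13! = 22183557976419840000 / 6227020800 = 3562467300.

3562467300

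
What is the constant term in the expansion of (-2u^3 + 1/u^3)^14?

General term: C(14,j)·(-2u^3)^j·(1/u^3)^(14-j), with u-exponent 3j − 3(14−j) = 6j − 42.
Set 6j − 42 = 0: j = 7.
C(14,7) = 3432; (-2)^7 = -128; 1^7 = 1.
Coefficient = 3432 · (-128) · 1 = -439296.

-439296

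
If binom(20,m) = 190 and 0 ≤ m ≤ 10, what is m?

2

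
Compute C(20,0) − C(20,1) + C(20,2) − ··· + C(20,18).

19

The partial alternating sum Σ_{k=0}^{18} (−1)^k C(20,k) = (−1)^18 C(19,18) = 19.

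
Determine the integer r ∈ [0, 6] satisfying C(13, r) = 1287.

C(13,r) increases on 0 ≤ r ≤ 6. C(13,4) = 715 and C(13,5) = 1287, so r = 5.

5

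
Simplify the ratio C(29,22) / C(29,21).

C(n,k+1)/C(n,k) = (n−k)/(k+1) = (29−21)/(21+1) = 8/22 = 4/11.

4/11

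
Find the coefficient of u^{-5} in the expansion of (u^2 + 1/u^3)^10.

252

General term: C(10,j)·(u^2)^j·(1/u^3)^(10-j), with u-exponent 2j − 3(10−j) = 5j − 30.
Set 5j − 30 = -5: j = 5.
C(10,5) = 252; 1^5 = 1; 1^5 = 1.
Coefficient = 252 · 1 · 1 = 252.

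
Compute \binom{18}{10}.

43758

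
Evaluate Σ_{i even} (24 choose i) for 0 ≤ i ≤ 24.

Half of (1+1)^24 + (1−1)^24 gives the even-index sum: 2^23 = 8388608.

8388608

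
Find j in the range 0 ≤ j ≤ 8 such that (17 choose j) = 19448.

7

C(17,j) increases on 0 ≤ j ≤ 8. C(17,6) = 12376 and C(17,7) = 19448, so j = 7.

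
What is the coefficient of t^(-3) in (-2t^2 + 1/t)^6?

-12

General term: C(6,j)·(-2t^2)^j·(1/t)^(6-j), with t-exponent 2j − 1(6−j) = 3j − 6.
Set 3j − 6 = -3: j = 1.
C(6,1) = 6; (-2)^1 = -2; 1^5 = 1.
Coefficient = 6 · (-2) · 1 = -12.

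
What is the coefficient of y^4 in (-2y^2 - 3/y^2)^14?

560431872

General term: C(14,j)·(-2y^2)^j·(-3/y^2)^(14-j), with y-exponent 2j − 2(14−j) = 4j − 28.
Set 4j − 28 = 4: j = 8.
C(14,8) = 3003; (-2)^8 = 256; (-3)^6 = 729.
Coefficient = 3003 · 256 · 729 = 560431872.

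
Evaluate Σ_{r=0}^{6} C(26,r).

1 + 26 + 325 + 2600 + 14950 + 65780 + 230230 = 313912.

313912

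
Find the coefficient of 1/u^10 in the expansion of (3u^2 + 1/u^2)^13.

General term: C(13,j)·(3u^2)^j·(1/u^2)^(13-j), with u-exponent 2j − 2(13−j) = 4j − 26.
Set 4j − 26 = -10: j = 4.
C(13,4) = 715; 3^4 = 81; 1^9 = 1.
Coefficient = 715 · 81 · 1 = 57915.

57915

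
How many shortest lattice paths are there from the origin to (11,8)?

75582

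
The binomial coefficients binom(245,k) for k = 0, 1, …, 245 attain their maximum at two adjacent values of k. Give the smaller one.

For odd n = 245, C(245,k) peaks at k = (n−1)/2 and (n+1)/2; the smaller is 122.

122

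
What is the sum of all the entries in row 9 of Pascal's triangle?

512

The entries of row 9 sum to 2^9 = 512.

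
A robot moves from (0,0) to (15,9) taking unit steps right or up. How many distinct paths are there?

Each path is a sequence of 24 steps with 15 rights: C(24,15) = 1307504.

1307504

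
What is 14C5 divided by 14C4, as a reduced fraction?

2

C(n,k+1)/C(n,k) = (n−k)/(k+1) = (14−4)/(4+1) = 10/5 = 2.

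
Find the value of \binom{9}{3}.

C(9,3) = (9·8·7) / 3! = 504 / 6 = 84.

84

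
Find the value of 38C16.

22239974430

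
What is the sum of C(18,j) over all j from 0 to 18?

262144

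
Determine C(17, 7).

19448

C(17,7) = (17·16·15·14·13·12·11) / 7! = 98017920 / 5040 = 19448.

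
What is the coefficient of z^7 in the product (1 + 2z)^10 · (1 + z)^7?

433905

Coefficient of z^7 = Σ_{j} C(10,j)·2^j·C(7,7-j)·1^(7-j) for j from 0 to 7.
= 1 + 140 + 3780 + 33600 + 117600 + 169344 + 94080 + 15360 = 433905.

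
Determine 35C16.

4059928950

C(35,16) = (35·34·33·32·31·30·29·28·27·26·25·24·23·22·21·20) / 16! = 84945040381058457600000 / 20922789888000 = 4059928950.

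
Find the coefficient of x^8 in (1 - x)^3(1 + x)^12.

99

Coefficient of x^8 = Σ_{j} C(3,j)·(-1)^j·C(12,8-j)·1^(8-j) for j from 0 to 3.
= 495 + (-2376) + 2772 + (-792) = 99.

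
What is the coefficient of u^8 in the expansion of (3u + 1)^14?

19702683

The general term is C(14,j)·(3u)^j·(1)^(14-j); the u^8 term has j = 8.
C(14,8) = 3003.
Coefficient = C(14,8) · 3^8 = 3003 · 6561 = 19702683.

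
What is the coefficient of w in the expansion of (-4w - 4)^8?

524288

The general term is C(8,j)·(-4w)^j·(-4)^(8-j); the w^1 term has j = 1.
C(8,1) = 8.
Coefficient = C(8,1) · (-4)^1 · (-4)^7 = 8 · (-4) · (-16384) = 524288.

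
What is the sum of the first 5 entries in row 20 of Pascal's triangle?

1 + 20 + 190 + 1140 + 4845 = 6196.

6196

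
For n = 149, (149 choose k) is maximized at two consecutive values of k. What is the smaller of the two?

74

For odd n = 149, C(149,k) peaks at k = (n−1)/2 and (n+1)/2; the smaller is 74.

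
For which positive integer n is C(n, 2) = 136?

17

n(n−1)/2 = 136 ⇒ n(n−1) = 272. Since 17·16 = 272, n = 17.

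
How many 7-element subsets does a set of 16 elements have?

11440

C(16,7) = (16·15·14·13·12·11·10) / 7! = 57657600 / 5040 = 11440.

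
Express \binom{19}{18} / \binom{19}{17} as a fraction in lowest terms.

C(n,k+1)/C(n,k) = (n−k)/(k+1) = (19−17)/(17+1) = 2/18 = 1/9.

1/9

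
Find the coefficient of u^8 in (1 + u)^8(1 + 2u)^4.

Coefficient of u^8 = Σ_{j} C(8,j)·1^j·C(4,8-j)·2^(8-j) for j from 4 to 8.
= 1120 + 1792 + 672 + 64 + 1 = 3649.

3649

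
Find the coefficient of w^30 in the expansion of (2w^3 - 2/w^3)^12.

-49152

General term: C(12,j)·(2w^3)^j·(-2/w^3)^(12-j), with w-exponent 3j − 3(12−j) = 6j − 36.
Set 6j − 36 = 30: j = 11.
C(12,11) = 12; 2^11 = 2048; (-2)^1 = -2.
Coefficient = 12 · 2048 · (-2) = -49152.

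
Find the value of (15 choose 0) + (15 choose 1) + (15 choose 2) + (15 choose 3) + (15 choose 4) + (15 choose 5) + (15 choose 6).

1 + 15 + 105 + 455 + 1365 + 3003 + 5005 = 9949.

9949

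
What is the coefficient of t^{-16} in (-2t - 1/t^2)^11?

-220

General term: C(11,j)·(-2t)^j·(-1/t^2)^(11-j), with t-exponent 1j − 2(11−j) = 3j − 22.
Set 3j − 22 = -16: j = 2.
C(11,2) = 55; (-2)^2 = 4; (-1)^9 = -1.
Coefficient = 55 · 4 · (-1) = -220.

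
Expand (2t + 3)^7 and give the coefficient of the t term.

10206

The general term is C(7,j)·(2t)^j·(3)^(7-j); the t^1 term has j = 1.
C(7,1) = 7.
Coefficient = C(7,1) · 2^1 · 3^6 = 7 · 2 · 729 = 10206.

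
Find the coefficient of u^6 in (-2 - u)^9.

The general term is C(9,j)·(-2)^j·(-u)^(9-j); the u^6 term has j = 3.
C(9,3) = 84.
Coefficient = C(9,3) · (-2)^3 = 84 · (-8) = -672.

-672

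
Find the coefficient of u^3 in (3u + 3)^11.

29229255

The general term is C(11,j)·(3u)^j·(3)^(11-j); the u^3 term has j = 3.
C(11,3) = 165.
Coefficient = C(11,3) · 3^3 · 3^8 = 165 · 27 · 6561 = 29229255.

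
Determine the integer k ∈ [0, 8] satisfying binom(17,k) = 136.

C(17,k) increases on 0 ≤ k ≤ 8. C(17,1) = 17 and C(17,2) = 136, so k = 2.

2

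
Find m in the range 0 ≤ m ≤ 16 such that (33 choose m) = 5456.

3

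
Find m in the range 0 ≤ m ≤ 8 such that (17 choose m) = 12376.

6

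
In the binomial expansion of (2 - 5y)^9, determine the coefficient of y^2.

115200

The general term is C(9,j)·(2)^j·(-5y)^(9-j); the y^2 term has j = 7.
C(9,7) = 36.
Coefficient = C(9,7) · 2^7 · (-5)^2 = 36 · 128 · 25 = 115200.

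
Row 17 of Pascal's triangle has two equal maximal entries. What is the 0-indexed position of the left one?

8

For odd n = 17, C(17,m) peaks at m = (n−1)/2 and (n+1)/2; the smaller is 8.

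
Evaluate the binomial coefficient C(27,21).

296010

C(27,21) = C(27,6) by symmetry.
C(27,6) = (27·26·25·24·23·22) / 6! = 213127200 / 720 = 296010.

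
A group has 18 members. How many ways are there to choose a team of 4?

3060

This is C(18,4) = 3060.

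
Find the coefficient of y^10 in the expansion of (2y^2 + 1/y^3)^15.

2795520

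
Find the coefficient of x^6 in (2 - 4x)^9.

2752512

The general term is C(9,j)·(2)^j·(-4x)^(9-j); the x^6 term has j = 3.
C(9,3) = 84.
Coefficient = C(9,3) · 2^3 · (-4)^6 = 84 · 8 · 4096 = 2752512.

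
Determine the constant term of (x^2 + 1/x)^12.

General term: C(12,j)·(x^2)^j·(1/x)^(12-j), with x-exponent 2j − 1(12−j) = 3j − 12.
Set 3j − 12 = 0: j = 4.
C(12,4) = 495; 1^4 = 1; 1^8 = 1.
Coefficient = 495 · 1 · 1 = 495.

495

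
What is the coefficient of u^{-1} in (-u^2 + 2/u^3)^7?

General term: C(7,j)·(-u^2)^j·(2/u^3)^(7-j), with u-exponent 2j − 3(7−j) = 5j − 21.
Set 5j − 21 = -1: j = 4.
C(7,4) = 35; (-1)^4 = 1; 2^3 = 8.
Coefficient = 35 · 1 · 8 = 280.

280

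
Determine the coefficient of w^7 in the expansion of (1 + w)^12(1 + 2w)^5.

101024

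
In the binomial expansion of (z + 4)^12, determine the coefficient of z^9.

The general term is C(12,j)·(z)^j·(4)^(12-j); the z^9 term has j = 9.
C(12,9) = 220.
Coefficient = C(12,9) · 4^3 = 220 · 64 = 14080.

14080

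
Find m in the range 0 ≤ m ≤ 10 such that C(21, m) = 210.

2

C(21,m) increases on 0 ≤ m ≤ 10. C(21,1) = 21 and C(21,2) = 210, so m = 2.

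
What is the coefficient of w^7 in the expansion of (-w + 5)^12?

The general term is C(12,j)·(-w)^j·(5)^(12-j); the w^7 term has j = 7.
C(12,7) = 792.
Coefficient = C(12,7) · (-1)^7 · 5^5 = 792 · (-1) · 3125 = -2475000.

-2475000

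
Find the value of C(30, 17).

119759850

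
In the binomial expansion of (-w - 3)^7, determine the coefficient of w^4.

-945

The general term is C(7,j)·(-w)^j·(-3)^(7-j); the w^4 term has j = 4.
C(7,4) = 35.
Coefficient = C(7,4) · (-3)^3 = 35 · (-27) = -945.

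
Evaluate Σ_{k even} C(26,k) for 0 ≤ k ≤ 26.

Half of (1+1)^26 + (1−1)^26 gives the even-index sum: 2^25 = 33554432.

33554432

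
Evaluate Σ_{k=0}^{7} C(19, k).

94184

1 + 19 + 171 + 969 + 3876 + 11628 + 27132 + 50388 = 94184.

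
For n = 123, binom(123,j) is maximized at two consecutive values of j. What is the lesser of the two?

61

For odd n = 123, C(123,j) peaks at j = (n−1)/2 and (n+1)/2; the lesser is 61.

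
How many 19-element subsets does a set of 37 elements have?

C(37,19) = C(37,18) by symmetry.
C(37,18) = (37·36·35·34·33·32·31·30·29·28·27·26·25·24·23·22·21·20) / 18! = 113146793787569865523200000 / 6402373705728000 = 17672631900.

17672631900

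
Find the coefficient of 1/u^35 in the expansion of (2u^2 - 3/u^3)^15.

-669615660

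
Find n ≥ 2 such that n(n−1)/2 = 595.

n(n−1)/2 = 595 ⇒ n(n−1) = 1190. Since 35·34 = 1190, n = 35.

35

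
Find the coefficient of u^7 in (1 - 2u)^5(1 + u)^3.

-16

Coefficient of u^7 = Σ_{j} C(5,j)·(-2)^j·C(3,7-j)·1^(7-j) for j from 4 to 5.
= 80 + (-96) = -16.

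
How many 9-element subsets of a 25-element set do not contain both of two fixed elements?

All 9-subsets: C(25,9) = 2042975. Those containing both fixed elements: C(23,7) = 245157.
2042975 − 245157 = 1797818.

1797818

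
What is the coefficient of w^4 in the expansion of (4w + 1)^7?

The general term is C(7,j)·(4w)^j·(1)^(7-j); the w^4 term has j = 4.
C(7,4) = 35.
Coefficient = C(7,4) · 4^4 = 35 · 256 = 8960.

8960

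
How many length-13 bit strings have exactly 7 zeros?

Choose the 7 positions: C(13,7) = 1716.

1716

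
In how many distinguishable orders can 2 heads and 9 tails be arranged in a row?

55

Choose positions for the heads: C(11,2) = 55.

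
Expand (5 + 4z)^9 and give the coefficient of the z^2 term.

The general term is C(9,j)·(5)^j·(4z)^(9-j); the z^2 term has j = 7.
C(9,7) = 36.
Coefficient = C(9,7) · 5^7 · 4^2 = 36 · 78125 · 16 = 45000000.

45000000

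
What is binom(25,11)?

4457400

C(25,11) = (25·24·23·22·21·20·19·18·17·16·15) / 11! = 177925144320000 / 39916800 = 4457400.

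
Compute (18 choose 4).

3060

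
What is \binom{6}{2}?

15

C(6,2) = (6·5) / 2! = 30 / 2 = 15.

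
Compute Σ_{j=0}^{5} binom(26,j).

1 + 26 + 325 + 2600 + 14950 + 65780 = 83682.

83682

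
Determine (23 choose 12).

1352078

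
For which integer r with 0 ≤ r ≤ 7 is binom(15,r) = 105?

C(15,r) increases on 0 ≤ r ≤ 7. C(15,1) = 15 and C(15,2) = 105, so r = 2.

2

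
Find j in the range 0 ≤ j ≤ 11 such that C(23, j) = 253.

C(23,j) increases on 0 ≤ j ≤ 11. C(23,1) = 23 and C(23,2) = 253, so j = 2.

2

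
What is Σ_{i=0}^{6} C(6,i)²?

By Vandermonde's identity, Σ C(6,i)² = C(12,6) = 924.

924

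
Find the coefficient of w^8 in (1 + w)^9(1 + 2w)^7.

Coefficient of w^8 = Σ_{j} C(9,j)·1^j·C(7,8-j)·2^(8-j) for j from 1 to 8.
= 1152 + 16128 + 56448 + 70560 + 35280 + 7056 + 504 + 9 = 187137.

187137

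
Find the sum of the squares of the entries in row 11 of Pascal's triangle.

705432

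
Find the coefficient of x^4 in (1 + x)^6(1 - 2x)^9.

-201

Coefficient of x^4 = Σ_{j} C(6,j)·1^j·C(9,4-j)·(-2)^(4-j) for j from 0 to 4.
= 2016 + (-4032) + 2160 + (-360) + 15 = -201.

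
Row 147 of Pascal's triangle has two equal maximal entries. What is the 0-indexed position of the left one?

For odd n = 147, C(147,r) peaks at r = (n−1)/2 and (n+1)/2; the lower is 73.

73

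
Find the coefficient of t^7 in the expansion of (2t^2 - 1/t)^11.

-29568

General term: C(11,j)·(2t^2)^j·(-1/t)^(11-j), with t-exponent 2j − 1(11−j) = 3j − 11.
Set 3j − 11 = 7: j = 6.
C(11,6) = 462; 2^6 = 64; (-1)^5 = -1.
Coefficient = 462 · 64 · (-1) = -29568.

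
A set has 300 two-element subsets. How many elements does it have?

25

n(n−1)/2 = 300 ⇒ n(n−1) = 600. Since 25·24 = 600, n = 25.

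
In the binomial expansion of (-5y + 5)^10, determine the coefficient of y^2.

The general term is C(10,j)·(-5y)^j·(5)^(10-j); the y^2 term has j = 2.
C(10,2) = 45.
Coefficient = C(10,2) · (-5)^2 · 5^8 = 45 · 25 · 390625 = 439453125.

439453125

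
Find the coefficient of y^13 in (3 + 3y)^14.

The general term is C(14,j)·(3)^j·(3y)^(14-j); the y^13 term has j = 1.
C(14,1) = 14.
Coefficient = C(14,1) · 3^1 · 3^13 = 14 · 3 · 1594323 = 66961566.

66961566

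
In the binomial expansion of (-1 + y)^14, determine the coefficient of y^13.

-14

The general term is C(14,j)·(-1)^j·(y)^(14-j); the y^13 term has j = 1.
C(14,1) = 14.
Coefficient = C(14,1) · (-1)^1 = 14 · (-1) = -14.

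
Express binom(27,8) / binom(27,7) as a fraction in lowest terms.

C(n,k+1)/C(n,k) = (n−k)/(k+1) = (27−7)/(7+1) = 20/8 = 5/2.

5/2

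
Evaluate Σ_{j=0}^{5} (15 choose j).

1 + 15 + 105 + 455 + 1365 + 3003 = 4944.

4944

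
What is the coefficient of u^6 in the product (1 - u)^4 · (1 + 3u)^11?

30789

Coefficient of u^6 = Σ_{j} C(4,j)·(-1)^j·C(11,6-j)·3^(6-j) for j from 0 to 4.
= 336798 + (-449064) + 160380 + (-17820) + 495 = 30789.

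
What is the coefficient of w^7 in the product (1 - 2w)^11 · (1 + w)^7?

Coefficient of w^7 = Σ_{j} C(11,j)·(-2)^j·C(7,7-j)·1^(7-j) for j from 0 to 7.
= 1 + (-154) + 4620 + (-46200) + 184800 + (-310464) + 206976 + (-42240) = -2661.

-2661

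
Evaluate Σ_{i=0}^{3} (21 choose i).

1 + 21 + 210 + 1330 = 1562.

1562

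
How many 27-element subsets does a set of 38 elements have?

1203322288

C(38,27) = C(38,11) by symmetry.
C(38,11) = (38·37·36·35·34·33·32·31·30·29·28) / 11! = 48032775105638400 / 39916800 = 1203322288.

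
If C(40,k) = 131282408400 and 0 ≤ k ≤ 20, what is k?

19

C(40,k) increases on 0 ≤ k ≤ 20. C(40,18) = 113380261800 and C(40,19) = 131282408400, so k = 19.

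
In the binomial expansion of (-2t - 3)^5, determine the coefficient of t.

The general term is C(5,j)·(-2t)^j·(-3)^(5-j); the t^1 term has j = 1.
C(5,1) = 5.
Coefficient = C(5,1) · (-2)^1 · (-3)^4 = 5 · (-2) · 81 = -810.

-810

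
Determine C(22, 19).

1540

C(22,19) = C(22,3) by symmetry.
C(22,3) = (22·21·20) / 3! = 9240 / 6 = 1540.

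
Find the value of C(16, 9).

C(16,9) = C(16,7) by symmetry.
C(16,7) = (16·15·14·13·12·11·10) / 7! = 57657600 / 5040 = 11440.

11440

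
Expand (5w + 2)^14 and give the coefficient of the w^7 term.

The general term is C(14,j)·(5w)^j·(2)^(14-j); the w^7 term has j = 7.
C(14,7) = 3432.
Coefficient = C(14,7) · 5^7 · 2^7 = 3432 · 78125 · 128 = 34320000000.

34320000000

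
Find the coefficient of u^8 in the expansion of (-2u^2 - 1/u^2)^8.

1792

General term: C(8,j)·(-2u^2)^j·(-1/u^2)^(8-j), with u-exponent 2j − 2(8−j) = 4j − 16.
Set 4j − 16 = 8: j = 6.
C(8,6) = 28; (-2)^6 = 64; (-1)^2 = 1.
Coefficient = 28 · 64 · 1 = 1792.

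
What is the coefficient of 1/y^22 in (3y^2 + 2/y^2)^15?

7741440

General term: C(15,j)·(3y^2)^j·(2/y^2)^(15-j), with y-exponent 2j − 2(15−j) = 4j − 30.
Set 4j − 30 = -22: j = 2.
C(15,2) = 105; 3^2 = 9; 2^13 = 8192.
Coefficient = 105 · 9 · 8192 = 7741440.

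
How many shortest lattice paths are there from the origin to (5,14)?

11628

Each path is a sequence of 19 steps with 5 rights: C(19,5) = 11628.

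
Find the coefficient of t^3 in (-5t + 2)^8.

The general term is C(8,j)·(-5t)^j·(2)^(8-j); the t^3 term has j = 3.
C(8,3) = 56.
Coefficient = C(8,3) · (-5)^3 · 2^5 = 56 · (-125) · 32 = -224000.

-224000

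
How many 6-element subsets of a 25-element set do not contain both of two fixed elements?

All 6-subsets: C(25,6) = 177100. Those containing both fixed elements: C(23,4) = 8855.
177100 − 8855 = 168245.

168245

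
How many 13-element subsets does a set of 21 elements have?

203490

C(21,13) = C(21,8) by symmetry.
C(21,8) = (21·20·19·18·17·16·15·14) / 8! = 8204716800 / 40320 = 203490.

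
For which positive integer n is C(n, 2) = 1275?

51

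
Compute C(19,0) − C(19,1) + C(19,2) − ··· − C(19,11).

The partial alternating sum Σ_{k=0}^{11} (−1)^k C(19,k) = (−1)^11 C(18,11) = -31824.

-31824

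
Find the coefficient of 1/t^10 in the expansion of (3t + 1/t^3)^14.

General term: C(14,j)·(3t)^j·(1/t^3)^(14-j), with t-exponent 1j − 3(14−j) = 4j − 42.
Set 4j − 42 = -10: j = 8.
C(14,8) = 3003; 3^8 = 6561; 1^6 = 1.
Coefficient = 3003 · 6561 · 1 = 19702683.

19702683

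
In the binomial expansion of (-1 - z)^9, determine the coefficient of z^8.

The general term is C(9,j)·(-1)^j·(-z)^(9-j); the z^8 term has j = 1.
C(9,1) = 9.
Coefficient = C(9,1) · (-1)^1 = 9 · (-1) = -9.

-9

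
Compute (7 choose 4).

35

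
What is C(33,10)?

92561040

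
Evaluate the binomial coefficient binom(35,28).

6724520

C(35,28) = C(35,7) by symmetry.
C(35,7) = (35·34·33·32·31·30·29) / 7! = 33891580800 / 5040 = 6724520.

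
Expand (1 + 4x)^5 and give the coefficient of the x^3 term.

640

The general term is C(5,j)·(1)^j·(4x)^(5-j); the x^3 term has j = 2.
C(5,2) = 10.
Coefficient = C(5,2) · 4^3 = 10 · 64 = 640.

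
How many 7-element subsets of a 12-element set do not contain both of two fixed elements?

540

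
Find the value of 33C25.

13884156

C(33,25) = C(33,8) by symmetry.
C(33,8) = (33·32·31·30·29·28·27·26) / 8! = 559809169920 / 40320 = 13884156.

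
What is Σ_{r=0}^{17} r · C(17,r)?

1114112

Differentiating (1+x)^17 and setting x=1: Σ r·C(17,r) = 17·2^16 = 1114112.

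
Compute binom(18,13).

8568

C(18,13) = C(18,5) by symmetry.
C(18,5) = (18·17·16·15·14) / 5! = 1028160 / 120 = 8568.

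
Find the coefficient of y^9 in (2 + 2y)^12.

901120

The general term is C(12,j)·(2)^j·(2y)^(12-j); the y^9 term has j = 3.
C(12,3) = 220.
Coefficient = C(12,3) · 2^3 · 2^9 = 220 · 8 · 512 = 901120.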